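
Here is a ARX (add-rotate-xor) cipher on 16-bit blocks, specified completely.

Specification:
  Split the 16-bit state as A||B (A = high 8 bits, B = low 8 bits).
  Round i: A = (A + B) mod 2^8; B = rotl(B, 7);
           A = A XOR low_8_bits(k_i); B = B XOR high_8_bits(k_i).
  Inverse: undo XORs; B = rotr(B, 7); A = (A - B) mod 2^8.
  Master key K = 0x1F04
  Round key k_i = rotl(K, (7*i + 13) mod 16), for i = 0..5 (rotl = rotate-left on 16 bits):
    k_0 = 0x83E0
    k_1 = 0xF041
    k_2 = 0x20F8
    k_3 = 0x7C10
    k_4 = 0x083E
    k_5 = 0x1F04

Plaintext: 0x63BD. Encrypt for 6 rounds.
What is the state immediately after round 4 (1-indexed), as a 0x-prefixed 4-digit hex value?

0x41FB

s_0 = plaintext = 0x63BD
s_1 = Round(s_0, k_0) = 0xC05D
s_2 = Round(s_1, k_1) = 0x5C5E
s_3 = Round(s_2, k_2) = 0x420F
s_4 = Round(s_3, k_3) = 0x41FB
s_5 = Round(s_4, k_4) = 0x02F5
s_6 = Round(s_5, k_5) = 0xF3E5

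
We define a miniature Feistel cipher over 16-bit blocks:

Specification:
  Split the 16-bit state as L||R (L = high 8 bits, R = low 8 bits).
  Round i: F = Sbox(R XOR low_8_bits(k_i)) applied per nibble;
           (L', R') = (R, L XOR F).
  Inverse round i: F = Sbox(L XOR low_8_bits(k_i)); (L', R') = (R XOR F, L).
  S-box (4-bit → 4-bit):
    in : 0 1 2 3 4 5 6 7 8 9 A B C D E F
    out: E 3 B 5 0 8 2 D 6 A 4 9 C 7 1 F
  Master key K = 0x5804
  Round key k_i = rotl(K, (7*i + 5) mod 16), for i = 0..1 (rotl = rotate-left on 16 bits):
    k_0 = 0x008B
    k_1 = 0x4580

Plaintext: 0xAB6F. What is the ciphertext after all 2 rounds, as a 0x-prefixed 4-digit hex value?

s_0 = plaintext = 0xAB6F
s_1 = Round(s_0, k_0) = 0x6FBB
s_2 = Round(s_1, k_1) = 0xBB36

0xBB36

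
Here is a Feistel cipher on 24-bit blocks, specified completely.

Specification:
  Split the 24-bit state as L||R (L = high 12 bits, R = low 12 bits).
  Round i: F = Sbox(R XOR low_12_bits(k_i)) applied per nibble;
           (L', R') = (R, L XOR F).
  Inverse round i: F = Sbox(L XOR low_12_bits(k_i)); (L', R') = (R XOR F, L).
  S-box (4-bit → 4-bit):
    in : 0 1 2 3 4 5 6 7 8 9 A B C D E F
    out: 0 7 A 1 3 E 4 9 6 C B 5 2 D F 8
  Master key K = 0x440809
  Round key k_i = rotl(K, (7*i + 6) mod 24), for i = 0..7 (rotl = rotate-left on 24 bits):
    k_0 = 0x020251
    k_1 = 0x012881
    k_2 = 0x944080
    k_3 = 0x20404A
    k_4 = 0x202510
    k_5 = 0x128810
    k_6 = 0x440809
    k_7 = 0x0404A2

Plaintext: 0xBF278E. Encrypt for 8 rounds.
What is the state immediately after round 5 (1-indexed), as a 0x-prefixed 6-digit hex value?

s_0 = plaintext = 0xBF278E
s_1 = Round(s_0, k_0) = 0x78E52A
s_2 = Round(s_1, k_1) = 0x52AA3B
s_3 = Round(s_2, k_2) = 0xA3BE7F
s_4 = Round(s_3, k_3) = 0xE7F525
s_5 = Round(s_4, k_4) = 0x525E61
s_6 = Round(s_5, k_5) = 0xE611B2
s_7 = Round(s_6, k_6) = 0x1B2234
s_8 = Round(s_7, k_7) = 0x234576

0x525E61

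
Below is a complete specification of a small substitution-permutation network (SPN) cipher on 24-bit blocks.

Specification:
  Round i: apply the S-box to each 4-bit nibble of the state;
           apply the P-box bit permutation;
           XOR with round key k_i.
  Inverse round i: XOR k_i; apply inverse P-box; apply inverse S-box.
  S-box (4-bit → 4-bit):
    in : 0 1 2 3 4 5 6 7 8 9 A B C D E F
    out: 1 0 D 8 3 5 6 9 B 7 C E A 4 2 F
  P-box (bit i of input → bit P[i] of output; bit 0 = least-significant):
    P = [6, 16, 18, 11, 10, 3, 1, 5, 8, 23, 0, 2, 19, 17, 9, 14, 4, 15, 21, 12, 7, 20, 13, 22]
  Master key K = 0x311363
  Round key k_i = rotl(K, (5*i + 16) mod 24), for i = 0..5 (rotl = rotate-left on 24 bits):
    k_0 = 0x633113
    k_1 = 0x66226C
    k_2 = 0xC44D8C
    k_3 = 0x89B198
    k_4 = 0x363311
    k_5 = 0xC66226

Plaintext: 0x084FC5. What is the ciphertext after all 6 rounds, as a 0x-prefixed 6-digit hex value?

s_0 = plaintext = 0x084FC5
s_1 = Round(s_0, k_0) = 0xEDA0EE
s_2 = Round(s_1, k_1) = 0x576164
s_3 = Round(s_2, k_2) = 0xC77F56
s_4 = Round(s_3, k_3) = 0x54E48F
s_5 = Round(s_4, k_4) = 0xB19EE9
s_6 = Round(s_5, k_5) = 0x19406E

0x19406E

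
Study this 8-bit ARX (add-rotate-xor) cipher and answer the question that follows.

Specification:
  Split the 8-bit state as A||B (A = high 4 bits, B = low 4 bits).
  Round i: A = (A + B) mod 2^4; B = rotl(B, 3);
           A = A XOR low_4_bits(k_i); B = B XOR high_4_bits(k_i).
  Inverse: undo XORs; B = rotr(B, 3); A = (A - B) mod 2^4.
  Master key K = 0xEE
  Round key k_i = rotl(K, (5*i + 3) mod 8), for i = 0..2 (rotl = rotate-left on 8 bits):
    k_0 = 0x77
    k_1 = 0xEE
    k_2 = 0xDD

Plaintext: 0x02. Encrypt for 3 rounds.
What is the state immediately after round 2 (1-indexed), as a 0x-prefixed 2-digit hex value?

0x5D

s_0 = plaintext = 0x02
s_1 = Round(s_0, k_0) = 0x56
s_2 = Round(s_1, k_1) = 0x5D
s_3 = Round(s_2, k_2) = 0xF3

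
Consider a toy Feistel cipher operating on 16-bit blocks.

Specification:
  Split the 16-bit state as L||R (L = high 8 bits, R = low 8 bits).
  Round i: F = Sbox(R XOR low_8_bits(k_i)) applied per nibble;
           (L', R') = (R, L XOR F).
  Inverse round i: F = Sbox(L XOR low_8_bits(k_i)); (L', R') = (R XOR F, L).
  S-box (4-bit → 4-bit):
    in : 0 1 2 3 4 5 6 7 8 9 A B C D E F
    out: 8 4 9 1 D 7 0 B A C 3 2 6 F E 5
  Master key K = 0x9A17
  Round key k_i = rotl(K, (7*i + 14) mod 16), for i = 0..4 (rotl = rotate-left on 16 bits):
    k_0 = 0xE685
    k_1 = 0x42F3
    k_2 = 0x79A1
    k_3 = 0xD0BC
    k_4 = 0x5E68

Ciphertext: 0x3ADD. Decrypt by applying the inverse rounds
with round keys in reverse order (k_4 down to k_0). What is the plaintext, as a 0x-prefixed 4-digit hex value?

s_0 = ciphertext = 0x3ADD
s_1 = InvRound(s_0, k_4) = 0xA43A
s_2 = InvRound(s_1, k_3) = 0x70A4
s_3 = InvRound(s_2, k_2) = 0x5070
s_4 = InvRound(s_3, k_1) = 0x4150
s_5 = InvRound(s_4, k_0) = 0x3D41

0x3D41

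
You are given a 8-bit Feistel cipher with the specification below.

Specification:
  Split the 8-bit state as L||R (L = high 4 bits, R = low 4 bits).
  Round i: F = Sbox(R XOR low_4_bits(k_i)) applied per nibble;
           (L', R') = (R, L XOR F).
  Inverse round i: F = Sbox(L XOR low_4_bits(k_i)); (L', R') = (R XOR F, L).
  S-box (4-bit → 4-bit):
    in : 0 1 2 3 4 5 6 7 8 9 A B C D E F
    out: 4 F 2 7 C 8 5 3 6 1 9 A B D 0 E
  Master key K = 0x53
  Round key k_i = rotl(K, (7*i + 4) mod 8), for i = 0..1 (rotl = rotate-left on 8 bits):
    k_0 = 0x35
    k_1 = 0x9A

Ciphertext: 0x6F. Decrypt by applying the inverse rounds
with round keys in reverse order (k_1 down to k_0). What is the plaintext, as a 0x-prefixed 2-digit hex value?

s_0 = ciphertext = 0x6F
s_1 = InvRound(s_0, k_1) = 0x46
s_2 = InvRound(s_1, k_0) = 0x94

0x94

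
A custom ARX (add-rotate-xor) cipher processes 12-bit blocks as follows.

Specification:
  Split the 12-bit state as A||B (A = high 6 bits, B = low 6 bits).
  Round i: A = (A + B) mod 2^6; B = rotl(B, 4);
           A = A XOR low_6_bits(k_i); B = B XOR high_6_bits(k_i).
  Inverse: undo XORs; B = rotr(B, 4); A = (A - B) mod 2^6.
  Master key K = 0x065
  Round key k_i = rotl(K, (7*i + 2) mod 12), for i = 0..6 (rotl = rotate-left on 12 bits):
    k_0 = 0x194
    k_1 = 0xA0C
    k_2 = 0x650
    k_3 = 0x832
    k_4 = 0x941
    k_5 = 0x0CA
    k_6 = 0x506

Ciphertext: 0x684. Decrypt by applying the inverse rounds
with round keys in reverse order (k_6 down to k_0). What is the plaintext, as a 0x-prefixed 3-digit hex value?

s_0 = ciphertext = 0x684
s_1 = InvRound(s_0, k_6) = 0x6C1
s_2 = InvRound(s_1, k_5) = 0x248
s_3 = InvRound(s_2, k_4) = 0x4B6
s_4 = InvRound(s_3, k_3) = 0x1D9
s_5 = InvRound(s_4, k_2) = 0x5C0
s_6 = InvRound(s_5, k_1) = 0xE62
s_7 = InvRound(s_6, k_0) = 0x6D2

0x6D2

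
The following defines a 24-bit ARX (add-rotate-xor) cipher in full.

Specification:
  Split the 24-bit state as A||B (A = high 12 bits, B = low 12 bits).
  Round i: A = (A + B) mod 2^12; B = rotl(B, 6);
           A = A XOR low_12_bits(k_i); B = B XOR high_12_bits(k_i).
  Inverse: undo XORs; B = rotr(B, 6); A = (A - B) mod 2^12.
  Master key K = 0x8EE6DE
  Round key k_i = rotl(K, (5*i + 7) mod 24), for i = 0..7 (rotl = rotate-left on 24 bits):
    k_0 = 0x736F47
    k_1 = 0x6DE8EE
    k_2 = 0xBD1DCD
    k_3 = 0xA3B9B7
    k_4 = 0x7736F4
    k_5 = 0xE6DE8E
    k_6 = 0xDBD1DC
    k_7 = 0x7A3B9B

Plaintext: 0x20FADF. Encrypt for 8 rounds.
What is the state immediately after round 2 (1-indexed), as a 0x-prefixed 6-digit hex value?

0xC6819D

s_0 = plaintext = 0x20FADF
s_1 = Round(s_0, k_0) = 0x3A90DD
s_2 = Round(s_1, k_1) = 0xC6819D
s_3 = Round(s_2, k_2) = 0x3C8C97
s_4 = Round(s_3, k_3) = 0x9E8FC9
s_5 = Round(s_4, k_4) = 0xF4550C
s_6 = Round(s_5, k_5) = 0xADFD79
s_7 = Round(s_6, k_6) = 0x9843C8
s_8 = Round(s_7, k_7) = 0x6D75AC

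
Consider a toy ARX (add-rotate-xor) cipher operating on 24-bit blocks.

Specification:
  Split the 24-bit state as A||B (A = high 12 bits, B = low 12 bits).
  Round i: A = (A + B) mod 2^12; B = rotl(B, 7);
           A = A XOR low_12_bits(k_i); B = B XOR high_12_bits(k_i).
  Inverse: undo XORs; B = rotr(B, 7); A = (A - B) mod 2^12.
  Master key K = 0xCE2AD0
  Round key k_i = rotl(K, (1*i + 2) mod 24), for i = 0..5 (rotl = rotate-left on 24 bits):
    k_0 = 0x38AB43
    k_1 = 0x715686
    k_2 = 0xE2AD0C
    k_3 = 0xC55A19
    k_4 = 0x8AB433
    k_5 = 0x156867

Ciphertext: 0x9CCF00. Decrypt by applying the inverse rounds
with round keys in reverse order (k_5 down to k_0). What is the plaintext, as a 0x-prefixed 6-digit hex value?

s_0 = ciphertext = 0x9CCF00
s_1 = InvRound(s_0, k_5) = 0x6CFADC
s_2 = InvRound(s_1, k_4) = 0x418EE4
s_3 = InvRound(s_2, k_3) = 0x7DC625
s_4 = InvRound(s_3, k_2) = 0x8E01F0
s_5 = InvRound(s_4, k_1) = 0x1B9CAD
s_6 = InvRound(s_5, k_0) = 0x5FC4FE

0x5FC4FE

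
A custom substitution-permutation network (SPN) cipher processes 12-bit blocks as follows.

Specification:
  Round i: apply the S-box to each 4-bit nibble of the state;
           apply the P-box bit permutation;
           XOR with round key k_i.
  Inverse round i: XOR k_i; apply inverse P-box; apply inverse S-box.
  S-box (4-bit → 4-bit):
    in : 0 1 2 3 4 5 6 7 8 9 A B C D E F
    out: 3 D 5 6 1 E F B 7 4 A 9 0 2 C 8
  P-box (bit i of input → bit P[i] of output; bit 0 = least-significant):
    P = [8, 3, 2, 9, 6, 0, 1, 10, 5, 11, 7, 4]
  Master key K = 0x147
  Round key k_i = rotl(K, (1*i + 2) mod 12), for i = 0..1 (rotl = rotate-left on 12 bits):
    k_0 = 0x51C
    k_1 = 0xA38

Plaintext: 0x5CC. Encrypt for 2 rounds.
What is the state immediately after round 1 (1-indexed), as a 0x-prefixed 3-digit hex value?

s_0 = plaintext = 0x5CC
s_1 = Round(s_0, k_0) = 0xD8C
s_2 = Round(s_1, k_1) = 0x27B

0xD8C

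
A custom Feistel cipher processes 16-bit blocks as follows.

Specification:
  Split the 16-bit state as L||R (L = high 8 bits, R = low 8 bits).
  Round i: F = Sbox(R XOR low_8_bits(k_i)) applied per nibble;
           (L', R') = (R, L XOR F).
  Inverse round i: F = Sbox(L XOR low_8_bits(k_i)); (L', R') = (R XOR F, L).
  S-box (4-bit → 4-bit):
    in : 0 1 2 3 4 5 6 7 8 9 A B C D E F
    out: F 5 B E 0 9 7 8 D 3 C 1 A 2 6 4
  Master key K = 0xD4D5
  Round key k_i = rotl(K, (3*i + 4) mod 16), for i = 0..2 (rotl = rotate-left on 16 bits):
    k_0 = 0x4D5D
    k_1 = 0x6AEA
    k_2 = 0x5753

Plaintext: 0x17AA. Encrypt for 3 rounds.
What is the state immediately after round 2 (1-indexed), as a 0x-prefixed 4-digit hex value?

0x5FB3

s_0 = plaintext = 0x17AA
s_1 = Round(s_0, k_0) = 0xAA5F
s_2 = Round(s_1, k_1) = 0x5FB3
s_3 = Round(s_2, k_2) = 0xB330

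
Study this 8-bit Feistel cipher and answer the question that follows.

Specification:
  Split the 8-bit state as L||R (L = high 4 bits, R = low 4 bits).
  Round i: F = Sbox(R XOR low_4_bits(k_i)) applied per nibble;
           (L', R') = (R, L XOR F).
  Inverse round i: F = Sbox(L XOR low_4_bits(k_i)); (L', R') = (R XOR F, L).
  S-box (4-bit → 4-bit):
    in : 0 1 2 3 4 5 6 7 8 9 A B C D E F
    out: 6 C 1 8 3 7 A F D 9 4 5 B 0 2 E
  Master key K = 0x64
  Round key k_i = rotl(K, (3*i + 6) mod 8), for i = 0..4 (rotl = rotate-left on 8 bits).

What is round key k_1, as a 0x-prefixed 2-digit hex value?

K = 0x64
k_0 = rotl(K, (3*0+6) mod 8) = rotl(K, 6) = 0x19
k_1 = rotl(K, (3*1+6) mod 8) = rotl(K, 1) = 0xC8

0xC8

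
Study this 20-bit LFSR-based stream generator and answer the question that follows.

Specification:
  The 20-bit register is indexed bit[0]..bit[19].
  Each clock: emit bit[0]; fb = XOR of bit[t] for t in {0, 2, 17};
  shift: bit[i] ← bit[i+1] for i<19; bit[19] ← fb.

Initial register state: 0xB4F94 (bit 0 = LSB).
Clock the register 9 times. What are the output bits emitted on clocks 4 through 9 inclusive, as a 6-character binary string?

reg_0 = 0xB4F94
clock 1: out=0, reg = 0x5A7CA
clock 2: out=0, reg = 0x2D3E5
clock 3: out=1, reg = 0x969F2
clock 4: out=0, reg = 0x4B4F9
clock 5: out=1, reg = 0xA5A7C
clock 6: out=0, reg = 0x52D3E
clock 7: out=0, reg = 0xA969F
clock 8: out=1, reg = 0xD4B4F
clock 9: out=1, reg = 0x6A5A7

010011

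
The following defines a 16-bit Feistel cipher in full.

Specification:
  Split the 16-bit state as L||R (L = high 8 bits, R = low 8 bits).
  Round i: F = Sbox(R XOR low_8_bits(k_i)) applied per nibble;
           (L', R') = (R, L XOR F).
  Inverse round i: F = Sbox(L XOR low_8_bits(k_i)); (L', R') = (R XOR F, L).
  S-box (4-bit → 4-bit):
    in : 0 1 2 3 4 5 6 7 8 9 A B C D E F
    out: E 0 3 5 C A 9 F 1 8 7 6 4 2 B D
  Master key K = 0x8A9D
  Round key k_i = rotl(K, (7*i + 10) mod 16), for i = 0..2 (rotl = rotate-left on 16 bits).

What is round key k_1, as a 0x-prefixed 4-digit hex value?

0x153B

K = 0x8A9D
k_0 = rotl(K, (7*0+10) mod 16) = rotl(K, 10) = 0x762A
k_1 = rotl(K, (7*1+10) mod 16) = rotl(K, 1) = 0x153B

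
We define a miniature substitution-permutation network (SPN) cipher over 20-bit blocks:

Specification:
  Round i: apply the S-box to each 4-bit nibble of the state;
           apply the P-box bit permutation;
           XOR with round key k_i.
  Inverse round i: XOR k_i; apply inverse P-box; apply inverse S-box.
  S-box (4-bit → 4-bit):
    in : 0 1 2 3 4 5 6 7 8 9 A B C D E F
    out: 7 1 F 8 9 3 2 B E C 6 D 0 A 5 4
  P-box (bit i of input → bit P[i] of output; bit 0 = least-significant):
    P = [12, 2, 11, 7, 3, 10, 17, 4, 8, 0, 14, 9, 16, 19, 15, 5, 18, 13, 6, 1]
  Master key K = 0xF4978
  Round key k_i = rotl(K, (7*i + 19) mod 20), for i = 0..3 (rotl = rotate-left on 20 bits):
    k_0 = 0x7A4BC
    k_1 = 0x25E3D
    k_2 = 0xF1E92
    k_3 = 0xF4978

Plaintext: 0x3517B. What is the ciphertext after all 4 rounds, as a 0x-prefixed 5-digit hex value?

s_0 = plaintext = 0x3517B
s_1 = Round(s_0, k_0) = 0xEB926
s_2 = Round(s_1, k_1) = 0x59841
s_3 = Round(s_2, k_2) = 0xBECAB
s_4 = Round(s_3, k_3) = 0x8D5BA

0x8D5BA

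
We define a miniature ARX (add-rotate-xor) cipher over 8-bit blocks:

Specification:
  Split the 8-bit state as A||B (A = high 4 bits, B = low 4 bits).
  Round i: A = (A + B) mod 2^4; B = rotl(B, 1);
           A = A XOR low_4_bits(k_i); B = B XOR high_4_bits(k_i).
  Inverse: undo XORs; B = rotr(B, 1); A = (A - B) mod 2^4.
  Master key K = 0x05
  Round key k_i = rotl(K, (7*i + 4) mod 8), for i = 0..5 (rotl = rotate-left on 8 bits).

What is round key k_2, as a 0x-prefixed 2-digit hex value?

0x14

K = 0x05
k_0 = rotl(K, (7*0+4) mod 8) = rotl(K, 4) = 0x50
k_1 = rotl(K, (7*1+4) mod 8) = rotl(K, 3) = 0x28
k_2 = rotl(K, (7*2+4) mod 8) = rotl(K, 2) = 0x14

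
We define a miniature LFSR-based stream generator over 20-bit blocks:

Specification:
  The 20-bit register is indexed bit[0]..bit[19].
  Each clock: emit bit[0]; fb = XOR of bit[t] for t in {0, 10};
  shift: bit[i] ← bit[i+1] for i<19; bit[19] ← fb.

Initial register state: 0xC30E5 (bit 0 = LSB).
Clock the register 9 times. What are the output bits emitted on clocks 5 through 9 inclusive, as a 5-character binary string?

01110

reg_0 = 0xC30E5
clock 1: out=1, reg = 0xE1872
clock 2: out=0, reg = 0x70C39
clock 3: out=1, reg = 0x3861C
clock 4: out=0, reg = 0x9C30E
clock 5: out=0, reg = 0x4E187
clock 6: out=1, reg = 0xA70C3
clock 7: out=1, reg = 0xD3861
clock 8: out=1, reg = 0xE9C30
clock 9: out=0, reg = 0xF4E18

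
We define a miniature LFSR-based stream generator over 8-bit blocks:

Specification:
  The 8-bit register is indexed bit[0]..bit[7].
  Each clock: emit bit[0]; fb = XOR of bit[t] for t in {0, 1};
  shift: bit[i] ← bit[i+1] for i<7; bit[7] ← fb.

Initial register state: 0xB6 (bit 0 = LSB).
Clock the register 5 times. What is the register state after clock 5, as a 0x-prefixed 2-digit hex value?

reg_0 = 0xB6
clock 1: out=0, reg = 0xDB
clock 2: out=1, reg = 0x6D
clock 3: out=1, reg = 0xB6
clock 4: out=0, reg = 0xDB
clock 5: out=1, reg = 0x6D

0x6D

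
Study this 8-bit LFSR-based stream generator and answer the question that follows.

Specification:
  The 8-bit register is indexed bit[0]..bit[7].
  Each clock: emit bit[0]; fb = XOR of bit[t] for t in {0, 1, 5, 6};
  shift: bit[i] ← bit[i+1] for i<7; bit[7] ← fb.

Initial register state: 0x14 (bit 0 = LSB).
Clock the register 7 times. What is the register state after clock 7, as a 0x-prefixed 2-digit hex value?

0xEC

reg_0 = 0x14
clock 1: out=0, reg = 0x0A
clock 2: out=0, reg = 0x85
clock 3: out=1, reg = 0xC2
clock 4: out=0, reg = 0x61
clock 5: out=1, reg = 0xB0
clock 6: out=0, reg = 0xD8
clock 7: out=0, reg = 0xEC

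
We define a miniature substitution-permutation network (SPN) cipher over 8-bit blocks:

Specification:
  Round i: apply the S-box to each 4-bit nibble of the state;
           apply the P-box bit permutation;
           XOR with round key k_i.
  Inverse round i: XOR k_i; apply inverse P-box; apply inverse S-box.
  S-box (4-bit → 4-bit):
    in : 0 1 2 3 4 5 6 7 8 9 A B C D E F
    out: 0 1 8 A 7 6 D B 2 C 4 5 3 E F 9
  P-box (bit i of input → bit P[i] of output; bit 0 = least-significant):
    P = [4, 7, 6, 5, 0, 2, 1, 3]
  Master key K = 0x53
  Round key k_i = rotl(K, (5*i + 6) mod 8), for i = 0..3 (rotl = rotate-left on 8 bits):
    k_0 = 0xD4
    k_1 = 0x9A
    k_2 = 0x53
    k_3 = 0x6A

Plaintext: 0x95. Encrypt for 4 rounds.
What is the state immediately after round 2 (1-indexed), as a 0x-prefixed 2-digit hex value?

0x6B

s_0 = plaintext = 0x95
s_1 = Round(s_0, k_0) = 0x1E
s_2 = Round(s_1, k_1) = 0x6B
s_3 = Round(s_2, k_2) = 0x08
s_4 = Round(s_3, k_3) = 0xEA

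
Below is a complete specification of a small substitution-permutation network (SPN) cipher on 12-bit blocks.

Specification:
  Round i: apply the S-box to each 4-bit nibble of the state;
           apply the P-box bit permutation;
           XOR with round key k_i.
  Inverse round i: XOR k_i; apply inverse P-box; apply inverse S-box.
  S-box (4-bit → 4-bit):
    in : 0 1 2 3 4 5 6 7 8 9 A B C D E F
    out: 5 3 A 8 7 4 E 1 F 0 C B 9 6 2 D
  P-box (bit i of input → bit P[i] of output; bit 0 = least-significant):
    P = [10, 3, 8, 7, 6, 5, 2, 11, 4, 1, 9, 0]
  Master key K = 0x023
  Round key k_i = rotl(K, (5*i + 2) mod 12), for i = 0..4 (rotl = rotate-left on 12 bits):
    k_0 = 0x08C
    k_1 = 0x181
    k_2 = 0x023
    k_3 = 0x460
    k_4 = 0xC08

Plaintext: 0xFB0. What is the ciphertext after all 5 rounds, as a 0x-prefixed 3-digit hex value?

0x3FD

s_0 = plaintext = 0xFB0
s_1 = Round(s_0, k_0) = 0xFFD
s_2 = Round(s_1, k_1) = 0xADC
s_3 = Round(s_2, k_2) = 0x686
s_4 = Round(s_3, k_3) = 0xF8F
s_5 = Round(s_4, k_4) = 0x3FD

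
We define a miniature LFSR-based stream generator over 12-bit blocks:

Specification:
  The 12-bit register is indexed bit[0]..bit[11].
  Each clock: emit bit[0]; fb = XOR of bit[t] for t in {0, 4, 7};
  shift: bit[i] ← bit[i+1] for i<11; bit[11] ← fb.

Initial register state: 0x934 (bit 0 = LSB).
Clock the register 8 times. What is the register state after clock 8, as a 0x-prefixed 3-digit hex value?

reg_0 = 0x934
clock 1: out=0, reg = 0xC9A
clock 2: out=0, reg = 0x64D
clock 3: out=1, reg = 0xB26
clock 4: out=0, reg = 0x593
clock 5: out=1, reg = 0xAC9
clock 6: out=1, reg = 0x564
clock 7: out=0, reg = 0x2B2
clock 8: out=0, reg = 0x159

0x159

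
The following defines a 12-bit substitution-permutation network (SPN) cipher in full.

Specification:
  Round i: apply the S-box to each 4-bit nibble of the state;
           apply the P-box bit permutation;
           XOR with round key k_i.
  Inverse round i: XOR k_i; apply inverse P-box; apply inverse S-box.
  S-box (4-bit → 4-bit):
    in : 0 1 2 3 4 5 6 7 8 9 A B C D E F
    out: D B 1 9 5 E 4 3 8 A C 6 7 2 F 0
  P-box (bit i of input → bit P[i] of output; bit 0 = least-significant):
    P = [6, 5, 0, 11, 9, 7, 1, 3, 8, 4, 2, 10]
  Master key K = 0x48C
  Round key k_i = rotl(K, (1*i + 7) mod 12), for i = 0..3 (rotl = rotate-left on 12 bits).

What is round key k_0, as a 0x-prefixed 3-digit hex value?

0x624

K = 0x48C
k_0 = rotl(K, (1*0+7) mod 12) = rotl(K, 7) = 0x624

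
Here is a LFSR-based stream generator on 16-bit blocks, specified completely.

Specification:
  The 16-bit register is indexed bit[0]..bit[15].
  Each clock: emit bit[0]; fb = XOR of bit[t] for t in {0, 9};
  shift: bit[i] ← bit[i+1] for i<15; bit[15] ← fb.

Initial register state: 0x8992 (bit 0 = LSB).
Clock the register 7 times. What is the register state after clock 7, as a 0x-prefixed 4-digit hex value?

reg_0 = 0x8992
clock 1: out=0, reg = 0x44C9
clock 2: out=1, reg = 0xA264
clock 3: out=0, reg = 0xD132
clock 4: out=0, reg = 0x6899
clock 5: out=1, reg = 0xB44C
clock 6: out=0, reg = 0x5A26
clock 7: out=0, reg = 0xAD13

0xAD13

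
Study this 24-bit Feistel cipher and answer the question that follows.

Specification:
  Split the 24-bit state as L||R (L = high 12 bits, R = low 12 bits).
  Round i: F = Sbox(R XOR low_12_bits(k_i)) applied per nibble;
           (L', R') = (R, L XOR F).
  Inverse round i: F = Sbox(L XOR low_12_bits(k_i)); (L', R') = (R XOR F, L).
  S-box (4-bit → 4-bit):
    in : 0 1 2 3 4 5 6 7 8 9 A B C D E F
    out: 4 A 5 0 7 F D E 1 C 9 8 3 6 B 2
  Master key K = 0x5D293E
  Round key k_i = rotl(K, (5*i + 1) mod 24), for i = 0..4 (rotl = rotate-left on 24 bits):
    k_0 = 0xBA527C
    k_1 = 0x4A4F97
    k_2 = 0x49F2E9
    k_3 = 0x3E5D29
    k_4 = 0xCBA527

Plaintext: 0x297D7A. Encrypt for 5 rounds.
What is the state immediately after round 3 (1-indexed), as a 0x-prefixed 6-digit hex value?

s_0 = plaintext = 0x297D7A
s_1 = Round(s_0, k_0) = 0xD7A0DA
s_2 = Round(s_1, k_1) = 0x0DAF0C
s_3 = Round(s_2, k_2) = 0xF0C665
s_4 = Round(s_3, k_3) = 0x66577F
s_5 = Round(s_4, k_4) = 0x77F394

0xF0C665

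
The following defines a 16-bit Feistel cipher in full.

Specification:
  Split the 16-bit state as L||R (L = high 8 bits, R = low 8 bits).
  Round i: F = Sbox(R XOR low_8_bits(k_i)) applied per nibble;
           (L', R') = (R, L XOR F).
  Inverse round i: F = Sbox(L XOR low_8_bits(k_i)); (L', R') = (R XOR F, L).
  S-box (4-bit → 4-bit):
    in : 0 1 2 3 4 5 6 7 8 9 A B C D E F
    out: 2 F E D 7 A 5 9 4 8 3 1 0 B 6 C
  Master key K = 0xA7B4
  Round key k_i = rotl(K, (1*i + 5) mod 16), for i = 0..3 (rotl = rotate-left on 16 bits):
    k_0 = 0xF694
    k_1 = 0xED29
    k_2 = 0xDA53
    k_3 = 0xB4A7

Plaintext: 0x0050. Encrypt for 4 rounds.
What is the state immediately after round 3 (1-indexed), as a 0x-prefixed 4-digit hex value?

0xB66D

s_0 = plaintext = 0x0050
s_1 = Round(s_0, k_0) = 0x5007
s_2 = Round(s_1, k_1) = 0x07B6
s_3 = Round(s_2, k_2) = 0xB66D
s_4 = Round(s_3, k_3) = 0x6DB5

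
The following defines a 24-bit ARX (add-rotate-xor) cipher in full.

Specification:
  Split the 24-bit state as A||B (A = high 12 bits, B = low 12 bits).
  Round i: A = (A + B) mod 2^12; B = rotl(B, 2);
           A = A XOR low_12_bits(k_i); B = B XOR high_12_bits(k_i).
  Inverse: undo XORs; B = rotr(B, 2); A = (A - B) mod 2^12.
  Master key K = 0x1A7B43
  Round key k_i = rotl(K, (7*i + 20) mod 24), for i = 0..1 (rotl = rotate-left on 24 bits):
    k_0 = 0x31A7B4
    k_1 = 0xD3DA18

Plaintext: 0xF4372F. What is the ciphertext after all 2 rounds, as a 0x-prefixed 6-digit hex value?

s_0 = plaintext = 0xF4372F
s_1 = Round(s_0, k_0) = 0x1C6FA7
s_2 = Round(s_1, k_1) = 0xB753A2

0xB753A2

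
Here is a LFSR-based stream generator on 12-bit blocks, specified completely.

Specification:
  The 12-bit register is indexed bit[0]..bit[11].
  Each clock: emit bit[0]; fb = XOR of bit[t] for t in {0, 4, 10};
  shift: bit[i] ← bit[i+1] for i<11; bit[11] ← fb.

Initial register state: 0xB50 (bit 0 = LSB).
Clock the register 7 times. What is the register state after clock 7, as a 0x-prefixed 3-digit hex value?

0x976

reg_0 = 0xB50
clock 1: out=0, reg = 0xDA8
clock 2: out=0, reg = 0xED4
clock 3: out=0, reg = 0x76A
clock 4: out=0, reg = 0xBB5
clock 5: out=1, reg = 0x5DA
clock 6: out=0, reg = 0x2ED
clock 7: out=1, reg = 0x976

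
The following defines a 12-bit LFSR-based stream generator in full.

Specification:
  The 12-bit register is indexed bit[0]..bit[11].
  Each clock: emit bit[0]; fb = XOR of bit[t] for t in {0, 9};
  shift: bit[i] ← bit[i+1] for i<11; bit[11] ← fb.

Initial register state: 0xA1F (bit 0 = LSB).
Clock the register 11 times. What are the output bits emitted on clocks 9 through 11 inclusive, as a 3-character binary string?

reg_0 = 0xA1F
clock 1: out=1, reg = 0x50F
clock 2: out=1, reg = 0xA87
clock 3: out=1, reg = 0x543
clock 4: out=1, reg = 0xAA1
clock 5: out=1, reg = 0x550
clock 6: out=0, reg = 0x2A8
clock 7: out=0, reg = 0x954
clock 8: out=0, reg = 0x4AA
clock 9: out=0, reg = 0x255
clock 10: out=1, reg = 0x12A
clock 11: out=0, reg = 0x095

010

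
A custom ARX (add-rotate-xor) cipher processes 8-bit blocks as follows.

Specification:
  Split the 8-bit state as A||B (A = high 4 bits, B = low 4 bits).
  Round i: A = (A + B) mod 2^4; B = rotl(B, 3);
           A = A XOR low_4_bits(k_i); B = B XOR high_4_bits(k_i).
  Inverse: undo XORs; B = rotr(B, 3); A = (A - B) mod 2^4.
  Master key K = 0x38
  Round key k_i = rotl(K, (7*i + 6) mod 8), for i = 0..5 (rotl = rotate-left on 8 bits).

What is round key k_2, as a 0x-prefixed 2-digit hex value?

0x83

K = 0x38
k_0 = rotl(K, (7*0+6) mod 8) = rotl(K, 6) = 0x0E
k_1 = rotl(K, (7*1+6) mod 8) = rotl(K, 5) = 0x07
k_2 = rotl(K, (7*2+6) mod 8) = rotl(K, 4) = 0x83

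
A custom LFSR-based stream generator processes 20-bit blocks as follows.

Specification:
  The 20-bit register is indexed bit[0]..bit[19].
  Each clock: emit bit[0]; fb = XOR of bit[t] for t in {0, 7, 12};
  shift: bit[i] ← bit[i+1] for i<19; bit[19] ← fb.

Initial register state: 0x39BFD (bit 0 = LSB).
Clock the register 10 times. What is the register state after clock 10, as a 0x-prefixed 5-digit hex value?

0xFCCE6

reg_0 = 0x39BFD
clock 1: out=1, reg = 0x9CDFE
clock 2: out=0, reg = 0xCE6FF
clock 3: out=1, reg = 0x6737F
clock 4: out=1, reg = 0x339BF
clock 5: out=1, reg = 0x99CDF
clock 6: out=1, reg = 0xCCE6F
clock 7: out=1, reg = 0xE6737
clock 8: out=1, reg = 0xF339B
clock 9: out=1, reg = 0xF99CD
clock 10: out=1, reg = 0xFCCE6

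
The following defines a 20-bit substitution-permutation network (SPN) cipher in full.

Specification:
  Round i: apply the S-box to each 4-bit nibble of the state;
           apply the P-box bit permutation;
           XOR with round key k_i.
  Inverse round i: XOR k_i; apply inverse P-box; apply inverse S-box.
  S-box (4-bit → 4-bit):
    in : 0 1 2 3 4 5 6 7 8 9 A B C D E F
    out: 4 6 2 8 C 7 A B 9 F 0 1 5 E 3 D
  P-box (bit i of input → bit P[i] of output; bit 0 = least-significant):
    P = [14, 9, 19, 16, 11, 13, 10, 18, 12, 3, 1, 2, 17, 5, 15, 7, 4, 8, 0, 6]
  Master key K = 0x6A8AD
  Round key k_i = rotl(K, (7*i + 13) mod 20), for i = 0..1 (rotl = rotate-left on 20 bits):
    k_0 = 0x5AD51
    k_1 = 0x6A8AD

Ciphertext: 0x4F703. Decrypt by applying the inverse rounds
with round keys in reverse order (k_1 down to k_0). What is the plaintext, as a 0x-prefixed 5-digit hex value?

0xCF948

s_0 = ciphertext = 0x4F703
s_1 = InvRound(s_0, k_1) = 0x279CE
s_2 = InvRound(s_1, k_0) = 0xCF948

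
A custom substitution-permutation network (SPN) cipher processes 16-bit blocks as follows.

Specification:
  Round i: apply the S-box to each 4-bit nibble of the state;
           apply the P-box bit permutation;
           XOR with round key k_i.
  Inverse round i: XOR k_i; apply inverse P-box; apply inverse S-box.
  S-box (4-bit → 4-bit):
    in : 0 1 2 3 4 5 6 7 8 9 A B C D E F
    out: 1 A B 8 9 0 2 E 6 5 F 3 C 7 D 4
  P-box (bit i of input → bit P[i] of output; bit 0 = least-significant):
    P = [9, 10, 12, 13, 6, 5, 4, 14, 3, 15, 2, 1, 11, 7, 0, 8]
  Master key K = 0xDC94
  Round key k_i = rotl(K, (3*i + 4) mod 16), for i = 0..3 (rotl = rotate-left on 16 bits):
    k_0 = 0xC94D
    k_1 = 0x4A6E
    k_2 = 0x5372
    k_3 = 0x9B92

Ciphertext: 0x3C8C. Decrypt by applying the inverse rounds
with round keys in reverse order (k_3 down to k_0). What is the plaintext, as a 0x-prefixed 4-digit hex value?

s_0 = ciphertext = 0x3C8C
s_1 = InvRound(s_0, k_3) = 0x3AF2
s_2 = InvRound(s_1, k_2) = 0x2533
s_3 = InvRound(s_2, k_1) = 0xE9E2
s_4 = InvRound(s_3, k_0) = 0x8E63

0x8E63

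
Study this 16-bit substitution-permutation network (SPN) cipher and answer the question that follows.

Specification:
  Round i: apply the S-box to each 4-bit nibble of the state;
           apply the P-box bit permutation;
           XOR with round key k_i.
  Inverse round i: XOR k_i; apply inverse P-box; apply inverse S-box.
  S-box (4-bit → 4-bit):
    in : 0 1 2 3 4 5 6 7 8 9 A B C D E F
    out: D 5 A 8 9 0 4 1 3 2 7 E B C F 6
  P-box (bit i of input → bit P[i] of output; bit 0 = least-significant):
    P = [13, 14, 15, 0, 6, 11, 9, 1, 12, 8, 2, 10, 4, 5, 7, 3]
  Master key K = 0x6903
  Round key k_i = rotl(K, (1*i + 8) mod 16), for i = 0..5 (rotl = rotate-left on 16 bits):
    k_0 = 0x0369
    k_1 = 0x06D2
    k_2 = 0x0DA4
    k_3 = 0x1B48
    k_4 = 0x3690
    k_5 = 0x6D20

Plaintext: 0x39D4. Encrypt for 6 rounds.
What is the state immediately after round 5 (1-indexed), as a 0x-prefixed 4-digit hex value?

s_0 = plaintext = 0x39D4
s_1 = Round(s_0, k_0) = 0x2062
s_2 = Round(s_1, k_1) = 0x50FF
s_3 = Round(s_2, k_2) = 0xD3A0
s_4 = Round(s_3, k_3) = 0xB581
s_5 = Round(s_4, k_4) = 0x9E78
s_6 = Round(s_5, k_5) = 0x1844

0x9E78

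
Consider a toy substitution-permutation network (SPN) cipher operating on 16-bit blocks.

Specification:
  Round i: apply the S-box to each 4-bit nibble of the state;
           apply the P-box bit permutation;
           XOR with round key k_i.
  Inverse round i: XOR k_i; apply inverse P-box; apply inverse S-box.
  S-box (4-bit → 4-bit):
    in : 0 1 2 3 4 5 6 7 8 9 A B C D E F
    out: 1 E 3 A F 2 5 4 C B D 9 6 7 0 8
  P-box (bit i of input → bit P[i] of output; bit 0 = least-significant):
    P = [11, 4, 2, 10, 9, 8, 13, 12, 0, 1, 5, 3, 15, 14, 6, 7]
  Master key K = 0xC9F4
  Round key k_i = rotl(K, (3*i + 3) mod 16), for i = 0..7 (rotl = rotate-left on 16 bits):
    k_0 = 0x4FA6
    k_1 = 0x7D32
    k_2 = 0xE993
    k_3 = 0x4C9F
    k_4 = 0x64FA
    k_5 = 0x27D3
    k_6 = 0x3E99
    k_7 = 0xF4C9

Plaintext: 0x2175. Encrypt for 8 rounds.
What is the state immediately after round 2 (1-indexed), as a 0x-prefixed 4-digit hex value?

s_0 = plaintext = 0x2175
s_1 = Round(s_0, k_0) = 0xAF9C
s_2 = Round(s_1, k_1) = 0xEEEE
s_3 = Round(s_2, k_2) = 0xE993
s_4 = Round(s_3, k_3) = 0x5B84
s_5 = Round(s_4, k_4) = 0x18E7
s_6 = Round(s_5, k_5) = 0x673F
s_7 = Round(s_6, k_6) = 0xABF9
s_8 = Round(s_7, k_7) = 0x6810

0xEEEE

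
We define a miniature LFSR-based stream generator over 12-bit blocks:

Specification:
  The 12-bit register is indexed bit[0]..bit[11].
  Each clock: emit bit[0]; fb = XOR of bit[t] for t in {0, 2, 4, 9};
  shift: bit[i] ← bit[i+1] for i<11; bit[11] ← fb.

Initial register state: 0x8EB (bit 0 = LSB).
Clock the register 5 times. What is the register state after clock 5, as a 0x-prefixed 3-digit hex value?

0x1C7

reg_0 = 0x8EB
clock 1: out=1, reg = 0xC75
clock 2: out=1, reg = 0xE3A
clock 3: out=0, reg = 0x71D
clock 4: out=1, reg = 0x38E
clock 5: out=0, reg = 0x1C7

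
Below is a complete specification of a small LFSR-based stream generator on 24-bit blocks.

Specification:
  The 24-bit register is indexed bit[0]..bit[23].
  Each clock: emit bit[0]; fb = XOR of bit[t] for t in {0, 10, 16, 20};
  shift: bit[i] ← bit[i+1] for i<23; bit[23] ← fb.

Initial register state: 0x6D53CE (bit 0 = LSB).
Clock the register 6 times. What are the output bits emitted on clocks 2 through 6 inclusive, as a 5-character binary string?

reg_0 = 0x6D53CE
clock 1: out=0, reg = 0xB6A9E7
clock 2: out=1, reg = 0x5B54F3
clock 3: out=1, reg = 0x2DAA79
clock 4: out=1, reg = 0x16D53C
clock 5: out=0, reg = 0x0B6A9E
clock 6: out=0, reg = 0x85B54F

11100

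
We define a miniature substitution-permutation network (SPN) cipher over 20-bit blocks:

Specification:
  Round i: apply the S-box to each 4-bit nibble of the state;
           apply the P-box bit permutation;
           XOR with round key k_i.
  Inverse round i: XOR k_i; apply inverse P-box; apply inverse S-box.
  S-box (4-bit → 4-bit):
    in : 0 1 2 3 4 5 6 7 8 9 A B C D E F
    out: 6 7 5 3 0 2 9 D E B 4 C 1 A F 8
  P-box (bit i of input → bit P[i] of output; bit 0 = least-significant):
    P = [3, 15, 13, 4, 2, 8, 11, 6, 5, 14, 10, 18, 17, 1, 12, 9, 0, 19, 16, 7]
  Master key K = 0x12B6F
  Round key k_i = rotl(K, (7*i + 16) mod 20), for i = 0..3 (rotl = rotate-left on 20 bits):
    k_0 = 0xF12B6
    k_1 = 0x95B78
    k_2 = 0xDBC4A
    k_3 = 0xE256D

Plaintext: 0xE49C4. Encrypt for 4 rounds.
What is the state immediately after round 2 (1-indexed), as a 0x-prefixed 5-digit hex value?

s_0 = plaintext = 0xE49C4
s_1 = Round(s_0, k_0) = 0x25213
s_2 = Round(s_1, k_1) = 0x8D657
s_3 = Round(s_2, k_2) = 0x09FF0
s_4 = Round(s_3, k_3) = 0x1872F

0x8D657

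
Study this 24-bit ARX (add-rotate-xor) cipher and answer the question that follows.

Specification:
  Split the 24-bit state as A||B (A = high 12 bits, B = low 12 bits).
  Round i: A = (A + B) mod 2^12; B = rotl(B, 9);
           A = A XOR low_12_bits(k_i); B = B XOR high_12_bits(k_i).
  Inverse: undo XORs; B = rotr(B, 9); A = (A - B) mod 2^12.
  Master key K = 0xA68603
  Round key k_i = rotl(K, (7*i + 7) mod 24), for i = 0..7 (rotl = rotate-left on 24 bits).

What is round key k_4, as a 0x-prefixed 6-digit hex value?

0x301D34

K = 0xA68603
k_0 = rotl(K, (7*0+7) mod 24) = rotl(K, 7) = 0x4301D3
k_1 = rotl(K, (7*1+7) mod 24) = rotl(K, 14) = 0x80E9A1
k_2 = rotl(K, (7*2+7) mod 24) = rotl(K, 21) = 0x74D0C0
k_3 = rotl(K, (7*3+7) mod 24) = rotl(K, 4) = 0x68603A
k_4 = rotl(K, (7*4+7) mod 24) = rotl(K, 11) = 0x301D34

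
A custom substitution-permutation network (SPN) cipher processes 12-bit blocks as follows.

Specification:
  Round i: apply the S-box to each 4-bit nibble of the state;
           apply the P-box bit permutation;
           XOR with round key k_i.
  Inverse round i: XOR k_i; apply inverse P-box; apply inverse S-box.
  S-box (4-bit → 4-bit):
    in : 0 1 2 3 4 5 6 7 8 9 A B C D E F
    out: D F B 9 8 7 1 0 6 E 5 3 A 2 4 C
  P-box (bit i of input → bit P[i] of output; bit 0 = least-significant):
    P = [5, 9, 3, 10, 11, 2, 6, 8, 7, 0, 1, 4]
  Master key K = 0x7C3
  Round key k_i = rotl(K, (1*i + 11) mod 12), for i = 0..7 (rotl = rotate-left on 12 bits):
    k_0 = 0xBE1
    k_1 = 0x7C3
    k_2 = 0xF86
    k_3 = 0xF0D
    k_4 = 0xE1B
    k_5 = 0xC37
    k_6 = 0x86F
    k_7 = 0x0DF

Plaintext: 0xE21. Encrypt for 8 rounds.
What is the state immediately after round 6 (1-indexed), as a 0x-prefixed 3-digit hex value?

0x906

s_0 = plaintext = 0xE21
s_1 = Round(s_0, k_0) = 0x4CF
s_2 = Round(s_1, k_1) = 0x2DF
s_3 = Round(s_2, k_2) = 0xB1B
s_4 = Round(s_3, k_3) = 0x4E8
s_5 = Round(s_4, k_4) = 0xC43
s_6 = Round(s_5, k_5) = 0x906
s_7 = Round(s_6, k_6) = 0x11C
s_8 = Round(s_7, k_7) = 0xF08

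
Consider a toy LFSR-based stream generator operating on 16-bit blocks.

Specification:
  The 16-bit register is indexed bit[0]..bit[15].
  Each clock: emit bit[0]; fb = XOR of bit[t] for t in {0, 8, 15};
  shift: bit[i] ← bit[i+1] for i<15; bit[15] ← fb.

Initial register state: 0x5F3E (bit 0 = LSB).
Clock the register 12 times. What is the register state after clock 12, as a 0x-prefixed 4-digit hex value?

reg_0 = 0x5F3E
clock 1: out=0, reg = 0xAF9F
clock 2: out=1, reg = 0xD7CF
clock 3: out=1, reg = 0xEBE7
clock 4: out=1, reg = 0xF5F3
clock 5: out=1, reg = 0xFAF9
clock 6: out=1, reg = 0x7D7C
clock 7: out=0, reg = 0xBEBE
clock 8: out=0, reg = 0xDF5F
clock 9: out=1, reg = 0xEFAF
clock 10: out=1, reg = 0xF7D7
clock 11: out=1, reg = 0xFBEB
clock 12: out=1, reg = 0xFDF5

0xFDF5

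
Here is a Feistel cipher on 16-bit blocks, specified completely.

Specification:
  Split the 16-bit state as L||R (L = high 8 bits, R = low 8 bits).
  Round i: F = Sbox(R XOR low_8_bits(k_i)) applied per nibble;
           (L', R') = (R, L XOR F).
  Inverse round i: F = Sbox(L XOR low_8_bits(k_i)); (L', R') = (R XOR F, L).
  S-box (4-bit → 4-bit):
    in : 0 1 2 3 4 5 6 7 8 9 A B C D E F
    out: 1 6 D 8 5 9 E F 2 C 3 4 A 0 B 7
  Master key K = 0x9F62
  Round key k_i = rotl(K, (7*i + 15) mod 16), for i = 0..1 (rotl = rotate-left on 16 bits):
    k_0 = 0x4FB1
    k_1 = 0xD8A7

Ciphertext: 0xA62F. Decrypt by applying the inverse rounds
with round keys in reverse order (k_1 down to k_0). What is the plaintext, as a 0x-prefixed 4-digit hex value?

s_0 = ciphertext = 0xA62F
s_1 = InvRound(s_0, k_1) = 0x39A6
s_2 = InvRound(s_1, k_0) = 0x8439

0x8439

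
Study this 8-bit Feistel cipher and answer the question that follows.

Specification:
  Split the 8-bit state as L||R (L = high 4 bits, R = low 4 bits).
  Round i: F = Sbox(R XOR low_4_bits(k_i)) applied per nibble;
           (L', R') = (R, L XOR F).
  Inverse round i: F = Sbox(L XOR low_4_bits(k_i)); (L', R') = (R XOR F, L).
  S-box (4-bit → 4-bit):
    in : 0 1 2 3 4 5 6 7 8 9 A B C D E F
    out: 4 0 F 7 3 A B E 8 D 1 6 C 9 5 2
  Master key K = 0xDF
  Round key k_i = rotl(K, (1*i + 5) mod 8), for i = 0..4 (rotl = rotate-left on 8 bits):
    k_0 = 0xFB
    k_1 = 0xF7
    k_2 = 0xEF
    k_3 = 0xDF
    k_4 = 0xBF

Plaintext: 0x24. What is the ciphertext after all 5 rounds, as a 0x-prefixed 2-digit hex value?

s_0 = plaintext = 0x24
s_1 = Round(s_0, k_0) = 0x40
s_2 = Round(s_1, k_1) = 0x0A
s_3 = Round(s_2, k_2) = 0xAA
s_4 = Round(s_3, k_3) = 0xA0
s_5 = Round(s_4, k_4) = 0x08

0x08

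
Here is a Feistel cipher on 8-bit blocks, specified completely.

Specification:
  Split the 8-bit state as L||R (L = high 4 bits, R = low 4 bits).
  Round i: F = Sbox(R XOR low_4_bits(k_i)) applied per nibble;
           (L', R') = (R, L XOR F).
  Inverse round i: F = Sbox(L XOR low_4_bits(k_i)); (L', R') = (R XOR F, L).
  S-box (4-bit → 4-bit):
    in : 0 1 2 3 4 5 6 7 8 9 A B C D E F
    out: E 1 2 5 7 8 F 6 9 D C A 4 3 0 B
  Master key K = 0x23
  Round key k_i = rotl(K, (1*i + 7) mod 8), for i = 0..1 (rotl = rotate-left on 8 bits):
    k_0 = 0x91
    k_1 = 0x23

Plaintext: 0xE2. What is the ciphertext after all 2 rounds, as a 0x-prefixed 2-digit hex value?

0xBB

s_0 = plaintext = 0xE2
s_1 = Round(s_0, k_0) = 0x2B
s_2 = Round(s_1, k_1) = 0xBB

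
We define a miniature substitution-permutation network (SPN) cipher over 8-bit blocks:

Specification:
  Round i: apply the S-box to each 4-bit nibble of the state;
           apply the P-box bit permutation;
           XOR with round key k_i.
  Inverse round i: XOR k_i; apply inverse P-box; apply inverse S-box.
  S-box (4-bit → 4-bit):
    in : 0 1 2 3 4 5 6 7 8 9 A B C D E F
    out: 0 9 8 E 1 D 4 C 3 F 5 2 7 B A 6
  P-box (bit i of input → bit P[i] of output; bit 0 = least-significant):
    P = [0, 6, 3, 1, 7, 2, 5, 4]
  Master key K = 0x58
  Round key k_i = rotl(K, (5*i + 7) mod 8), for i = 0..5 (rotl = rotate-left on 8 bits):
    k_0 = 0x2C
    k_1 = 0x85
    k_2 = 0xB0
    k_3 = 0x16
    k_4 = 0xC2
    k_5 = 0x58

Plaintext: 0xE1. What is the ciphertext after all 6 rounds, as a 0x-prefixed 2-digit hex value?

0x02

s_0 = plaintext = 0xE1
s_1 = Round(s_0, k_0) = 0x3B
s_2 = Round(s_1, k_1) = 0xF1
s_3 = Round(s_2, k_2) = 0x97
s_4 = Round(s_3, k_3) = 0xA8
s_5 = Round(s_4, k_4) = 0x23
s_6 = Round(s_5, k_5) = 0x02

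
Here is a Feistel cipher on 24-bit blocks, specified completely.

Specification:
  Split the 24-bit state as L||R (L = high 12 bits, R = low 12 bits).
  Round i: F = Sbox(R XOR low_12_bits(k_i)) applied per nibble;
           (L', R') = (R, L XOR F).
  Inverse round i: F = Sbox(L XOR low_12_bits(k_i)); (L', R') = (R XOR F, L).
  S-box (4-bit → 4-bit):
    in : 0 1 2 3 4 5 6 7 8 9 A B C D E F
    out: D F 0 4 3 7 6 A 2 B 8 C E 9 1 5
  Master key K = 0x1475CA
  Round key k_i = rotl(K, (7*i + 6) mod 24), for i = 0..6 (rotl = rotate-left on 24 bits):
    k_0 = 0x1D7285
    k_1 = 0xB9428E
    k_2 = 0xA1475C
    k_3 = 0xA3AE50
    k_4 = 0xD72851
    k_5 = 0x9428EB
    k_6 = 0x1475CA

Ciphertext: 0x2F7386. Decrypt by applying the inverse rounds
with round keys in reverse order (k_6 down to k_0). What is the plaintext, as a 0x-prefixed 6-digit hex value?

0x7006C7

s_0 = ciphertext = 0x2F7386
s_1 = InvRound(s_0, k_6) = 0x9CF2F7
s_2 = InvRound(s_1, k_5) = 0xDF49CF
s_3 = InvRound(s_2, k_4) = 0xE48DF4
s_4 = InvRound(s_3, k_3) = 0x006E48
s_5 = InvRound(s_4, k_2) = 0x430006
s_6 = InvRound(s_5, k_1) = 0x6C7430
s_7 = InvRound(s_6, k_0) = 0x7006C7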